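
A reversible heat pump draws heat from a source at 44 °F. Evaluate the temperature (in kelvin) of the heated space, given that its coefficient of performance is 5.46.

T_H ≈ 342.6 K

T_C = 44 °F → (44 − 32) × 5/9 = 6.67 °C = 279.82 K.
COP_HP = T_H/(T_H − T_C) ⇒ T_H = T_C·COP_HP/(COP_HP − 1) = 279.82 × 5.46/(5.46 − 1) = 342.6 K.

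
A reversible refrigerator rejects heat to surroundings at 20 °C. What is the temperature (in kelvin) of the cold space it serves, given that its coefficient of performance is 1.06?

T_C ≈ 151 K

T_H = 20 °C → 20 + 273.15 = 293.15 K.
COP_R = T_C/(T_H − T_C) ⇒ T_C = T_H·COP_R/(1 + COP_R) = 293.15 × 1.06/(1 + 1.06) = 151 K.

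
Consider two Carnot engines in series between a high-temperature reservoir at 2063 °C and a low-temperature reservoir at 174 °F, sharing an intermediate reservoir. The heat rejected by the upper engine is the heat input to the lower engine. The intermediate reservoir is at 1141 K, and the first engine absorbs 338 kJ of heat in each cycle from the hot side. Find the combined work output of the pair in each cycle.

W_total ≈ 287.1 kJ

T_H = 2063 °C → 2063 + 273.15 = 2336.15 K.
T_C = 174 °F → (174 − 32) × 5/9 = 78.89 °C = 352.04 K.
Two reversible stages in series are equivalent to a single Carnot engine between T_H and T_C, so η_total = 1 − T_C/T_H = 1 − 352.04/2336.15 = 0.8493.
W_total = η_total · Q_H = 0.8493 × 338 = 287.1 kJ.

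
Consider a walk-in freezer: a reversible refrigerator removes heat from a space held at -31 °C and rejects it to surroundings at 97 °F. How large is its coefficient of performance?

COP_R ≈ 3.608

T_H = 97 °F → (97 − 32) × 5/9 = 36.11 °C = 309.26 K.
T_C = -31 °C → -31 + 273.15 = 242.15 K.
COP_R = T_C/(T_H − T_C) = 242.15/(309.26 − 242.15) = 3.608.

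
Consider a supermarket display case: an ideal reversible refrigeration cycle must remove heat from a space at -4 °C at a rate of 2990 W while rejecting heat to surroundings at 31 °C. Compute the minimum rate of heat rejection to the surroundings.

T_H = 31 °C → 31 + 273.15 = 304.15 K.
T_C = -4 °C → -4 + 273.15 = 269.15 K.
For a reversible cycle Q_H/Q_C = T_H/T_C, so Q_H = Q_C·T_H/T_C = 2990 × 304.15/269.15 = 3380 W.

Q̇_H ≈ 3380 W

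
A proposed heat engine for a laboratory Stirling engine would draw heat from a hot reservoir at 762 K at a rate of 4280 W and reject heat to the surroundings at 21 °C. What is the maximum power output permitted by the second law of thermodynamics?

Ẇ_max ≈ 2630 W

T_C = 21 °C → 21 + 273.15 = 294.15 K.
By the Carnot theorem, η_max = 1 − T_C/T_H = 1 − 294.15/762.00 = 0.6140.
W_max = η_max · Q_H = 0.6140 × 4280 = 2630 W.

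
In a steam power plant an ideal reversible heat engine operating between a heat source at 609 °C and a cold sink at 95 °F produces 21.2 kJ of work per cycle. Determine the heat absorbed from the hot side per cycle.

Q_H ≈ 32.6 kJ

T_H = 609 °C → 609 + 273.15 = 882.15 K.
T_C = 95 °F → (95 − 32) × 5/9 = 35.00 °C = 308.15 K.
The Carnot efficiency is η = 1 − T_C/T_H = 1 − 308.15/882.15 = 0.6507.
Q_H = W/η = 21.2/0.6507 = 32.6 kJ.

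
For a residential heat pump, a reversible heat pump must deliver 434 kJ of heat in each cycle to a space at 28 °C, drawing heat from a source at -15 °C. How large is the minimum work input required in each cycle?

W_in ≈ 62.0 kJ

T_H = 28 °C → 28 + 273.15 = 301.15 K.
T_C = -15 °C → -15 + 273.15 = 258.15 K.
The Carnot heat-pump COP is COP_HP = T_H/(T_H − T_C) = 301.15/43.00 = 7.0035.
W = Q_H/COP_HP = 434/7.0035 = 62.0 kJ.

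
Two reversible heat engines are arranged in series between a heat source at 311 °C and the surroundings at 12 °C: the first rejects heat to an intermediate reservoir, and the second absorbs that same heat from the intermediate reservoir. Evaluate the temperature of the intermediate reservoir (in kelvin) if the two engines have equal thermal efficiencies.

T_m ≈ 408.1 K

T_H = 311 °C → 311 + 273.15 = 584.15 K.
T_C = 12 °C → 12 + 273.15 = 285.15 K.
Equal efficiencies require 1 − T_m/T_H = 1 − T_C/T_m, i.e. T_m/T_H = T_C/T_m, so T_m = √(T_H·T_C) = √(584.15 × 285.15) = 408.1 K.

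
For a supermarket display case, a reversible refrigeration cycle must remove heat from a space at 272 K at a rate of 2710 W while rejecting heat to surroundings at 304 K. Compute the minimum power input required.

For a reversible refrigerator, COP_R = T_C/(T_H − T_C) = 272.00/32.00 = 8.5000.
W = Q_C/COP_R = 2710/8.5000 = 319 W.

Ẇ_in ≈ 319 W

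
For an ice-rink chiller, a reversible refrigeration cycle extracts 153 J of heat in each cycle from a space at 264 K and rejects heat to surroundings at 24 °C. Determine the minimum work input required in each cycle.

T_H = 24 °C → 24 + 273.15 = 297.15 K.
The reversible coefficient of performance is COP_R = T_C/(T_H − T_C) = 264.00/33.15 = 7.9638.
W = Q_C/COP_R = 153/7.9638 = 19.2 J.

W_in ≈ 19.2 J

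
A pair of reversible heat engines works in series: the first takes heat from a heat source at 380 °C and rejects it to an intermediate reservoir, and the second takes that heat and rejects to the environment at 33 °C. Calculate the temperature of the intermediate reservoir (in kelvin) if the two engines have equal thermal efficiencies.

T_m ≈ 447 K

T_H = 380 °C → 380 + 273.15 = 653.15 K.
T_C = 33 °C → 33 + 273.15 = 306.15 K.
Equal efficiencies require 1 − T_m/T_H = 1 − T_C/T_m, i.e. T_m/T_H = T_C/T_m, so T_m = √(T_H·T_C) = √(653.15 × 306.15) = 447 K.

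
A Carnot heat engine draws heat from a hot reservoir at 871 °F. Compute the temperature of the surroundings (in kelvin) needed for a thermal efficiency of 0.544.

T_H = 871 °F → (871 − 32) × 5/9 = 466.11 °C = 739.26 K.
From η = 1 − T_C/T_H, T_C = T_H·(1 − η) = 739.26 × (1 − 0.544) = 337 K.

T_C ≈ 337 K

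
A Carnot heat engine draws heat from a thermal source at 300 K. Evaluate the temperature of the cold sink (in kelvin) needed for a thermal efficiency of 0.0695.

T_C ≈ 279 K

From η = 1 − T_C/T_H, T_C = T_H·(1 − η) = 300.00 × (1 − 0.0695) = 279 K.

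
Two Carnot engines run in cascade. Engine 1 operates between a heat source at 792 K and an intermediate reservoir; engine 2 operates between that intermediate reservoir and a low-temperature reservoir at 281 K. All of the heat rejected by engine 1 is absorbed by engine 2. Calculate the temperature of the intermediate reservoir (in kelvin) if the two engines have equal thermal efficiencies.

T_m ≈ 472 K

Equal efficiencies require 1 − T_m/T_H = 1 − T_C/T_m, i.e. T_m/T_H = T_C/T_m, so T_m = √(T_H·T_C) = √(792.00 × 281.00) = 472 K.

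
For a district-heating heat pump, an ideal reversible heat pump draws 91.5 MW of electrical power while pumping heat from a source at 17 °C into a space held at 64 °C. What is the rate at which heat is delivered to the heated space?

T_H = 64 °C → 64 + 273.15 = 337.15 K.
T_C = 17 °C → 17 + 273.15 = 290.15 K.
Reversible heating COP: COP_HP = T_H/(T_H − T_C) = 337.15/47.00 = 7.1734.
Q_H = COP_HP · W = 7.1734 × 91.5 = 656 MW.

Q̇_H ≈ 656 MW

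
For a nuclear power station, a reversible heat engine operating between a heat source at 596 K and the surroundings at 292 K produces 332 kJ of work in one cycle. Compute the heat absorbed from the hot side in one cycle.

Since the cycle is reversible, η = 1 − T_C/T_H = 1 − 292.00/596.00 = 0.5101.
Q_H = W/η = 332/0.5101 = 650.9 kJ.

Q_H ≈ 650.9 kJ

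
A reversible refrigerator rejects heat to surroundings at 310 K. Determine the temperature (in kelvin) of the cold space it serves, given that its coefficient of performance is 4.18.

T_C ≈ 250 K

COP_R = T_C/(T_H − T_C) ⇒ T_C = T_H·COP_R/(1 + COP_R) = 310.00 × 4.18/(1 + 4.18) = 250 K.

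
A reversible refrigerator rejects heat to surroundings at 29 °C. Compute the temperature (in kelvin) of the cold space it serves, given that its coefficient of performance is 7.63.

T_H = 29 °C → 29 + 273.15 = 302.15 K.
COP_R = T_C/(T_H − T_C) ⇒ T_C = T_H·COP_R/(1 + COP_R) = 302.15 × 7.63/(1 + 7.63) = 267 K.

T_C ≈ 267 K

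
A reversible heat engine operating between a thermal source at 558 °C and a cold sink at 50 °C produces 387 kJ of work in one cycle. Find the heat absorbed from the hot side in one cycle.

Q_H ≈ 633.2 kJ

T_H = 558 °C → 558 + 273.15 = 831.15 K.
T_C = 50 °C → 50 + 273.15 = 323.15 K.
For a reversible engine, η = 1 − T_C/T_H = 1 − 323.15/831.15 = 0.6112.
Q_H = W/η = 387/0.6112 = 633.2 kJ.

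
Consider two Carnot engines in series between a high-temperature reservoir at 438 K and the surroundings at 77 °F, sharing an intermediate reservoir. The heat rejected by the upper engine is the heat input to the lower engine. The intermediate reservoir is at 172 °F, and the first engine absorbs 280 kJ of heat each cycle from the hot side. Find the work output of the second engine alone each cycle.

T_C = 77 °F → (77 − 32) × 5/9 = 25.00 °C = 298.15 K.
T_m = 172 °F → (172 − 32) × 5/9 = 77.78 °C = 350.93 K.
Heat entering the second stage: Q_m = Q_H·(T_m/T_H) = 280 × 350.93/438.00 = 224.3 kJ.
Second-stage efficiency η₂ = 1 − T_C/T_m = 1 − 298.15/350.93 = 0.1504, so W₂ = η₂·Q_m = 33.74 kJ.

W₂ ≈ 33.74 kJ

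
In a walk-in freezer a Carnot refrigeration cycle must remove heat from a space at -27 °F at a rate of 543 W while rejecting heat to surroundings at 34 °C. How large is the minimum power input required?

T_H = 34 °C → 34 + 273.15 = 307.15 K.
T_C = -27 °F → (-27 − 32) × 5/9 = -32.78 °C = 240.37 K.
Carnot COP: COP_R = T_C/(T_H − T_C) = 240.37/66.78 = 3.5996.
W = Q_C/COP_R = 543/3.5996 = 150.9 W.

Ẇ_in ≈ 150.9 W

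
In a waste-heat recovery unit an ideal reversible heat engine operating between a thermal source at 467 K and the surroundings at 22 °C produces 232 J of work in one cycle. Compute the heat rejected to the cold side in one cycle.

Q_C ≈ 398.5 J

T_C = 22 °C → 22 + 273.15 = 295.15 K.
η_rev = 1 − T_C/T_H = 1 − 295.15/467.00 = 0.3680.
Since Q_C/Q_H = T_C/T_H and Q_H = W/η, Q_C = W·T_C/(T_H − T_C) = 232 × 295.15/171.85 = 398.5 J.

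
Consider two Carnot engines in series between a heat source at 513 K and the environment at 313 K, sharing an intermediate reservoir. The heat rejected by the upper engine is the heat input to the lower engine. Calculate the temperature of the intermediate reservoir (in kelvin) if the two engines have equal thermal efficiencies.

T_m ≈ 401 K

Equal efficiencies require 1 − T_m/T_H = 1 − T_C/T_m, i.e. T_m/T_H = T_C/T_m, so T_m = √(T_H·T_C) = √(513.00 × 313.00) = 401 K.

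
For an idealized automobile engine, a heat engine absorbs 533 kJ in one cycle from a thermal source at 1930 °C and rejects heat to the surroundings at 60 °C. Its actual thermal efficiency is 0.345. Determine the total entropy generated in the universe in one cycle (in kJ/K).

T_H = 1930 °C → 1930 + 273.15 = 2203.15 K.
T_C = 60 °C → 60 + 273.15 = 333.15 K.
W = η·Q_H = 0.345 × 533 = 183.9 kJ, so Q_C = Q_H − W = 349.1 kJ.
Reservoir entropy changes: ΔS_H = −Q_H/T_H = −533/2203.15 = -0.2419 kJ/K and ΔS_C = +Q_C/T_C = 349.1/333.15 = 1.048 kJ/K.
ΔS_univ = −Q_H/T_H + Q_C/T_C = 0.806 kJ/K (> 0, since η = 0.345 < η_Carnot = 0.849).

ΔS_univ ≈ 0.806 kJ/K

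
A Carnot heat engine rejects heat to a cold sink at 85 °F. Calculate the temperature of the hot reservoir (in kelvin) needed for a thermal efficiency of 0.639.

T_C = 85 °F → (85 − 32) × 5/9 = 29.44 °C = 302.59 K.
From η = 1 − T_C/T_H, solving for T_H gives T_H = T_C/(1 − η) = 302.59/(1 − 0.639) = 838.2 K.

T_H ≈ 838.2 K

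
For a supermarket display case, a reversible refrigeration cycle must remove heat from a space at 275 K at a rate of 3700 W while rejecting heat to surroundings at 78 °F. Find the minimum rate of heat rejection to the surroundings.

T_H = 78 °F → (78 − 32) × 5/9 = 25.56 °C = 298.71 K.
For a reversible cycle Q_H/Q_C = T_H/T_C, so Q_H = Q_C·T_H/T_C = 3700 × 298.71/275.00 = 4019 W.

Q̇_H ≈ 4019 W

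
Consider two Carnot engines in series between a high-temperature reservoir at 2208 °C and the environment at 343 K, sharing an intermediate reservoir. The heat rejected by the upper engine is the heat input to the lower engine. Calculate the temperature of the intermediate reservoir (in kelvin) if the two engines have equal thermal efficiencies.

T_m ≈ 923 K

T_H = 2208 °C → 2208 + 273.15 = 2481.15 K.
Equal efficiencies require 1 − T_m/T_H = 1 − T_C/T_m, i.e. T_m/T_H = T_C/T_m, so T_m = √(T_H·T_C) = √(2481.15 × 343.00) = 923 K.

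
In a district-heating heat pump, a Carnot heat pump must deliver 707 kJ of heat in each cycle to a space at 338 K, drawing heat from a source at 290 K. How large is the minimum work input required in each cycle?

Reversible heating COP: COP_HP = T_H/(T_H − T_C) = 338.00/48.00 = 7.0417.
W = Q_H/COP_HP = 707/7.0417 = 100 kJ.

W_in ≈ 100 kJ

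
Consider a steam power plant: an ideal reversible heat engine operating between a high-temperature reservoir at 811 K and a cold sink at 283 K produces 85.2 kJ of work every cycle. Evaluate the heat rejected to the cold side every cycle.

Q_C ≈ 45.67 kJ

The Carnot efficiency is η = 1 − T_C/T_H = 1 − 283.00/811.00 = 0.6510.
Since Q_C/Q_H = T_C/T_H and Q_H = W/η, Q_C = W·T_C/(T_H − T_C) = 85.2 × 283.00/528.00 = 45.67 kJ.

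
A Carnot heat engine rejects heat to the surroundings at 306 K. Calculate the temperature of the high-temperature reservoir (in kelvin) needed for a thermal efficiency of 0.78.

T_H ≈ 1390 K

From η = 1 − T_C/T_H, solving for T_H gives T_H = T_C/(1 − η) = 306.00/(1 − 0.78) = 1390 K.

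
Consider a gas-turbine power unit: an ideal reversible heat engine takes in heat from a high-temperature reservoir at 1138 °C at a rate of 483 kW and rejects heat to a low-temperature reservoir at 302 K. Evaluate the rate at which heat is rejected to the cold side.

Q̇_C ≈ 103 kW

T_H = 1138 °C → 1138 + 273.15 = 1411.15 K.
Since the cycle is reversible, η = 1 − T_C/T_H = 1 − 302.00/1411.15 = 0.7860.
For a reversible cycle Q_C/Q_H = T_C/T_H, so Q_C = 483 × 302.00/1411.15 = 103 kW.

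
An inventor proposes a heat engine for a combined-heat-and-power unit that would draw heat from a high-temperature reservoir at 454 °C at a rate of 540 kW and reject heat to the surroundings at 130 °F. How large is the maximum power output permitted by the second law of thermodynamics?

T_H = 454 °C → 454 + 273.15 = 727.15 K.
T_C = 130 °F → (130 − 32) × 5/9 = 54.44 °C = 327.59 K.
The second-law ceiling is the Carnot efficiency, η_max = 1 − T_C/T_H = 1 − 327.59/727.15 = 0.5495.
W_max = η_max · Q_H = 0.5495 × 540 = 297 kW.

Ẇ_max ≈ 297 kW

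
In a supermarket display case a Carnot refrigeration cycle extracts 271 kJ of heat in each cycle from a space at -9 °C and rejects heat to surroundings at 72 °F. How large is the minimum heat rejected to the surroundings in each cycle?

T_H = 72 °F → (72 − 32) × 5/9 = 22.22 °C = 295.37 K.
T_C = -9 °C → -9 + 273.15 = 264.15 K.
For a reversible cycle Q_H/Q_C = T_H/T_C, so Q_H = Q_C·T_H/T_C = 271 × 295.37/264.15 = 303 kJ.

Q_H ≈ 303 kJ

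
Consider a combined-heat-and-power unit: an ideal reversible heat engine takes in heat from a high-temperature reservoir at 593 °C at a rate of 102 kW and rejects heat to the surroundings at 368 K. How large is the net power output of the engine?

T_H = 593 °C → 593 + 273.15 = 866.15 K.
The Carnot efficiency is η = 1 − T_C/T_H = 1 − 368.00/866.15 = 0.5751.
W = η·Q_H = 0.5751 × 102 = 58.7 kW.

Ẇ ≈ 58.7 kW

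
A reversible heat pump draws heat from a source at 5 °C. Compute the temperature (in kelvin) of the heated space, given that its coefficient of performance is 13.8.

T_C = 5 °C → 5 + 273.15 = 278.15 K.
COP_HP = T_H/(T_H − T_C) ⇒ T_H = T_C·COP_HP/(COP_HP − 1) = 278.15 × 13.8/(13.8 − 1) = 299.9 K.

T_H ≈ 299.9 K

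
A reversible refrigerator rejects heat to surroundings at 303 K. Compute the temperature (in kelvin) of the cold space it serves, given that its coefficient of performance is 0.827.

T_C ≈ 137 K

COP_R = T_C/(T_H − T_C) ⇒ T_C = T_H·COP_R/(1 + COP_R) = 303.00 × 0.827/(1 + 0.827) = 137 K.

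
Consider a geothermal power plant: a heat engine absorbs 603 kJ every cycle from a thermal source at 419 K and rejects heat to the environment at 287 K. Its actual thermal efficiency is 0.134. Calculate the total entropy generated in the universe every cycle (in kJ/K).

ΔS_univ ≈ 0.3804 kJ/K

W = η·Q_H = 0.134 × 603 = 80.80 kJ, so Q_C = Q_H − W = 522.2 kJ.
Reservoir entropy changes: ΔS_H = −Q_H/T_H = −603/419.00 = -1.439 kJ/K and ΔS_C = +Q_C/T_C = 522.2/287.00 = 1.820 kJ/K.
ΔS_univ = −Q_H/T_H + Q_C/T_C = 0.3804 kJ/K (> 0, since η = 0.134 < η_Carnot = 0.315).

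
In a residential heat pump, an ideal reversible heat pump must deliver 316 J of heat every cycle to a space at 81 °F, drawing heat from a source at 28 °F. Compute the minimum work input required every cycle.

W_in ≈ 30.98 J

T_H = 81 °F → (81 − 32) × 5/9 = 27.22 °C = 300.37 K.
T_C = 28 °F → (28 − 32) × 5/9 = -2.22 °C = 270.93 K.
The Carnot heat-pump COP is COP_HP = T_H/(T_H − T_C) = 300.37/29.44 = 10.2013.
W = Q_H/COP_HP = 316/10.2013 = 30.98 J.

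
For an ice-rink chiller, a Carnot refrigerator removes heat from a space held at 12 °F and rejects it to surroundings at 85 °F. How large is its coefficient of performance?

COP_R ≈ 6.46

T_H = 85 °F → (85 − 32) × 5/9 = 29.44 °C = 302.59 K.
T_C = 12 °F → (12 − 32) × 5/9 = -11.11 °C = 262.04 K.
The reversible coefficient of performance is COP_R = T_C/(T_H − T_C) = 262.04/(302.59 − 262.04) = 6.46.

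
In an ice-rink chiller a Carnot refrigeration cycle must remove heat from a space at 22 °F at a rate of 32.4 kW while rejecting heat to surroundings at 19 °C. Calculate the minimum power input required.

Ẇ_in ≈ 2.97 kW

T_H = 19 °C → 19 + 273.15 = 292.15 K.
T_C = 22 °F → (22 − 32) × 5/9 = -5.56 °C = 267.59 K.
For a reversible refrigerator, COP_R = T_C/(T_H − T_C) = 267.59/24.56 = 10.8975.
W = Q_C/COP_R = 32.4/10.8975 = 2.97 kW.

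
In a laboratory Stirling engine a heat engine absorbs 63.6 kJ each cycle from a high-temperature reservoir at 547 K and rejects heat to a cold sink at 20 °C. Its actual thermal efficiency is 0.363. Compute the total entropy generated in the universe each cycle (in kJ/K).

ΔS_univ ≈ 0.02193 kJ/K

T_C = 20 °C → 20 + 273.15 = 293.15 K.
W = η·Q_H = 0.363 × 63.6 = 23.09 kJ, so Q_C = Q_H − W = 40.51 kJ.
Reservoir entropy changes: ΔS_H = −Q_H/T_H = −63.6/547.00 = -0.1163 kJ/K and ΔS_C = +Q_C/T_C = 40.51/293.15 = 0.1382 kJ/K.
ΔS_univ = −Q_H/T_H + Q_C/T_C = 0.02193 kJ/K (> 0, since η = 0.363 < η_Carnot = 0.464).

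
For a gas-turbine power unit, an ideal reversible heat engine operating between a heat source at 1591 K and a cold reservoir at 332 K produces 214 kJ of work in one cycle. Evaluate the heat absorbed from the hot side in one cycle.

Carnot efficiency: η = 1 − T_C/T_H = 1 − 332.00/1591.00 = 0.7913.
Q_H = W/η = 214/0.7913 = 270 kJ.

Q_H ≈ 270 kJ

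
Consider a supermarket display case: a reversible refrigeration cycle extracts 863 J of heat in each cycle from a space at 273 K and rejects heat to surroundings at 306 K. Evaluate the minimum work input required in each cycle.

W_in ≈ 104 J

Carnot COP: COP_R = T_C/(T_H − T_C) = 273.00/33.00 = 8.2727.
W = Q_C/COP_R = 863/8.2727 = 104 J.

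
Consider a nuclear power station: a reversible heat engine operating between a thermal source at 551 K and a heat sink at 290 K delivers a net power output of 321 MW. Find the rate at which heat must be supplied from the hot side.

Q̇_H ≈ 677.7 MW

The Carnot efficiency is η = 1 − T_C/T_H = 1 − 290.00/551.00 = 0.4737.
Q_H = W/η = 321/0.4737 = 677.7 MW.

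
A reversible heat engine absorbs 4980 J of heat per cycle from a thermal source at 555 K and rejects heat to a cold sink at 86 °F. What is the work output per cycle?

T_C = 86 °F → (86 − 32) × 5/9 = 30.00 °C = 303.15 K.
For a reversible engine, η = 1 − T_C/T_H = 1 − 303.15/555.00 = 0.4538.
W = η·Q_H = 0.4538 × 4980 = 2260 J.

W ≈ 2260 J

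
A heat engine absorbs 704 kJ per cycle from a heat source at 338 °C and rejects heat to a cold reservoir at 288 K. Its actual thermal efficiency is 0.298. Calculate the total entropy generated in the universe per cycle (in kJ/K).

T_H = 338 °C → 338 + 273.15 = 611.15 K.
W = η·Q_H = 0.298 × 704 = 209.8 kJ, so Q_C = Q_H − W = 494.2 kJ.
The hot reservoir loses entropy Q_H/T_H = 704/611.15 = 1.152 kJ/K; the cold reservoir gains Q_C/T_C = 494.2/288.00 = 1.716 kJ/K.
ΔS_univ = −Q_H/T_H + Q_C/T_C = 0.5641 kJ/K (> 0, since η = 0.298 < η_Carnot = 0.529).

ΔS_univ ≈ 0.5641 kJ/K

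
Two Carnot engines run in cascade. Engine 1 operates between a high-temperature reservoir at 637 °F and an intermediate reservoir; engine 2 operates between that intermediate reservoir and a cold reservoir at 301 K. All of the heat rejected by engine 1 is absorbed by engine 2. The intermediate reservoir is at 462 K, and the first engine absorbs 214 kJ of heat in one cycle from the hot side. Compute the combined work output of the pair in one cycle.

T_H = 637 °F → (637 − 32) × 5/9 = 336.11 °C = 609.26 K.
Two reversible stages in series are equivalent to a single Carnot engine between T_H and T_C, so η_total = 1 − T_C/T_H = 1 − 301.00/609.26 = 0.5060.
W_total = η_total · Q_H = 0.5060 × 214 = 108 kJ.

W_total ≈ 108 kJ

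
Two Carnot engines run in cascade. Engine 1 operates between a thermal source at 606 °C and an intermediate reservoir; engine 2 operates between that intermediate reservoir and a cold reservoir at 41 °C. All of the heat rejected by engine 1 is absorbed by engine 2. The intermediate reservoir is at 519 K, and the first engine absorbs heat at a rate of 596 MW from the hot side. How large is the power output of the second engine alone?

T_H = 606 °C → 606 + 273.15 = 879.15 K.
T_C = 41 °C → 41 + 273.15 = 314.15 K.
Heat entering the second stage: Q_m = Q_H·(T_m/T_H) = 596 × 519.00/879.15 = 352 MW.
Second-stage efficiency η₂ = 1 − T_C/T_m = 1 − 314.15/519.00 = 0.3947, so W₂ = η₂·Q_m = 139 MW.

Ẇ₂ ≈ 139 MW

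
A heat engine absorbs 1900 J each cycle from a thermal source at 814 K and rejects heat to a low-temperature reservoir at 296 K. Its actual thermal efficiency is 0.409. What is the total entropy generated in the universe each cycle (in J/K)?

W = η·Q_H = 0.409 × 1900 = 777.1 J, so Q_C = Q_H − W = 1123 J.
Entropy balance on the reservoirs: −Q_H/T_H = -2.334 J/K, +Q_C/T_C = 3.794 J/K.
ΔS_univ = −Q_H/T_H + Q_C/T_C = 1.459 J/K (> 0, since η = 0.409 < η_Carnot = 0.636).

ΔS_univ ≈ 1.459 J/K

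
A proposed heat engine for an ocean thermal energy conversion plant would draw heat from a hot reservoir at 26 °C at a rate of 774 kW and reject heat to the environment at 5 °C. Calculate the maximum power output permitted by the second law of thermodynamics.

Ẇ_max ≈ 54.33 kW

T_H = 26 °C → 26 + 273.15 = 299.15 K.
T_C = 5 °C → 5 + 273.15 = 278.15 K.
No engine can exceed the Carnot limit: η_max = 1 − T_C/T_H = 1 − 278.15/299.15 = 0.0702.
W_max = η_max · Q_H = 0.0702 × 774 = 54.33 kW.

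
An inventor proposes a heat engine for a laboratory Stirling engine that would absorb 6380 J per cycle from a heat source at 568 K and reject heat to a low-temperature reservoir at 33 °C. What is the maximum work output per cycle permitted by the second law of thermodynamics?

W_max ≈ 2940 J

T_C = 33 °C → 33 + 273.15 = 306.15 K.
By the Carnot theorem, η_max = 1 − T_C/T_H = 1 − 306.15/568.00 = 0.4610.
W_max = η_max · Q_H = 0.4610 × 6380 = 2940 J.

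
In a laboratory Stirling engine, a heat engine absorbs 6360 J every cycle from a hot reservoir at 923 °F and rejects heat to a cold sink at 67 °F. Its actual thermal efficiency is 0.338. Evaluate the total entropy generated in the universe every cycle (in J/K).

ΔS_univ ≈ 6.11 J/K

T_H = 923 °F → (923 − 32) × 5/9 = 495.00 °C = 768.15 K.
T_C = 67 °F → (67 − 32) × 5/9 = 19.44 °C = 292.59 K.
W = η·Q_H = 0.338 × 6360 = 2150 J, so Q_C = Q_H − W = 4210 J.
Entropy balance on the reservoirs: −Q_H/T_H = -8.280 J/K, +Q_C/T_C = 14.39 J/K.
ΔS_univ = −Q_H/T_H + Q_C/T_C = 6.11 J/K (> 0, since η = 0.338 < η_Carnot = 0.619).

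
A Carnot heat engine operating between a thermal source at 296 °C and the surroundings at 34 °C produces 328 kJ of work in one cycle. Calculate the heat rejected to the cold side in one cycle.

Q_C ≈ 385 kJ

T_H = 296 °C → 296 + 273.15 = 569.15 K.
T_C = 34 °C → 34 + 273.15 = 307.15 K.
Carnot efficiency: η = 1 − T_C/T_H = 1 − 307.15/569.15 = 0.4603.
Since Q_C/Q_H = T_C/T_H and Q_H = W/η, Q_C = W·T_C/(T_H − T_C) = 328 × 307.15/262.00 = 385 kJ.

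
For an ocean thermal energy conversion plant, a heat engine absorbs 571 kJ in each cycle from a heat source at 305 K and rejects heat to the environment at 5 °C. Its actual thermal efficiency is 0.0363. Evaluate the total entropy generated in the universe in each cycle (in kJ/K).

T_C = 5 °C → 5 + 273.15 = 278.15 K.
W = η·Q_H = 0.0363 × 571 = 20.73 kJ, so Q_C = Q_H − W = 550.3 kJ.
Entropy balance on the reservoirs: −Q_H/T_H = -1.872 kJ/K, +Q_C/T_C = 1.978 kJ/K.
ΔS_univ = −Q_H/T_H + Q_C/T_C = 0.106 kJ/K (> 0, since η = 0.0363 < η_Carnot = 0.088).

ΔS_univ ≈ 0.106 kJ/K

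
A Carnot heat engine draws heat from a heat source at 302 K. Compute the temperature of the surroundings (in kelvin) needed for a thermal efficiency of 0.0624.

T_C ≈ 283.2 K

From η = 1 − T_C/T_H, T_C = T_H·(1 − η) = 302.00 × (1 − 0.0624) = 283.2 K.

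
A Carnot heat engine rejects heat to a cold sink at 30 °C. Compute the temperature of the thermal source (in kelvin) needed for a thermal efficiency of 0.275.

T_H ≈ 418.1 K

T_C = 30 °C → 30 + 273.15 = 303.15 K.
From η = 1 − T_C/T_H, solving for T_H gives T_H = T_C/(1 − η) = 303.15/(1 − 0.275) = 418.1 K.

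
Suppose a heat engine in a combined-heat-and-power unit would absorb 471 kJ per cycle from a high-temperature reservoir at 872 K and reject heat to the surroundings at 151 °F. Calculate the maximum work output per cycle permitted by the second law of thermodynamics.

W_max ≈ 287.8 kJ

T_C = 151 °F → (151 − 32) × 5/9 = 66.11 °C = 339.26 K.
The upper bound on efficiency is η_max = 1 − T_C/T_H = 1 − 339.26/872.00 = 0.6109.
W_max = η_max · Q_H = 0.6109 × 471 = 287.8 kJ.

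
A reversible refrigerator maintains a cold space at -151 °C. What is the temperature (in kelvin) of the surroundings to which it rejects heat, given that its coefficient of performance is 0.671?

T_H ≈ 304 K

T_C = -151 °C → -151 + 273.15 = 122.15 K.
COP_R = T_C/(T_H − T_C) ⇒ T_H = T_C·(1 + 1/COP_R) = 122.15 × (1 + 1/0.671) = 304 K.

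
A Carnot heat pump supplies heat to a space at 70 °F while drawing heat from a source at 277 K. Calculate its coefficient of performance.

T_H = 70 °F → (70 − 32) × 5/9 = 21.11 °C = 294.26 K.
COP_HP = T_H/(T_H − T_C) = 294.26/(294.26 − 277.00) = 17.05.

COP_HP ≈ 17.05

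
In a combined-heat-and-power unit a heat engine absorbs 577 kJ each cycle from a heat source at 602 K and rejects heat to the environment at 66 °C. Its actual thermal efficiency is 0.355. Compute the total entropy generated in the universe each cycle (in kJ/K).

ΔS_univ ≈ 0.1389 kJ/K

T_C = 66 °C → 66 + 273.15 = 339.15 K.
W = η·Q_H = 0.355 × 577 = 204.8 kJ, so Q_C = Q_H − W = 372.2 kJ.
Reservoir entropy changes: ΔS_H = −Q_H/T_H = −577/602.00 = -0.9585 kJ/K and ΔS_C = +Q_C/T_C = 372.2/339.15 = 1.097 kJ/K.
ΔS_univ = −Q_H/T_H + Q_C/T_C = 0.1389 kJ/K (> 0, since η = 0.355 < η_Carnot = 0.437).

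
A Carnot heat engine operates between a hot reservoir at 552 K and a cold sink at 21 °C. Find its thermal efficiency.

T_C = 21 °C → 21 + 273.15 = 294.15 K.
η_rev = 1 − T_C/T_H = 1 − 294.15/552.00 = 0.467.

η ≈ 0.467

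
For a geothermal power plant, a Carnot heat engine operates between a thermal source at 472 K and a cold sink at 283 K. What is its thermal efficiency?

η ≈ 0.4004

Since the cycle is reversible, η = 1 − T_C/T_H = 1 − 283.00/472.00 = 0.4004.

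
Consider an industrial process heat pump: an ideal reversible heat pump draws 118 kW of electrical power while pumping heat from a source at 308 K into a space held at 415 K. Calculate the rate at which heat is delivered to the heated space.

Reversible heating COP: COP_HP = T_H/(T_H − T_C) = 415.00/107.00 = 3.8785.
Q_H = COP_HP · W = 3.8785 × 118 = 458 kW.

Q̇_H ≈ 458 kW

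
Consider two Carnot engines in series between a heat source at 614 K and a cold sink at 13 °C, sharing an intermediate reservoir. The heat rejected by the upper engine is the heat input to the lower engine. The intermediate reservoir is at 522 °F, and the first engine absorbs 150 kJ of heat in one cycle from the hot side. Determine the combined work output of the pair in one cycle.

T_C = 13 °C → 13 + 273.15 = 286.15 K.
Two reversible stages in series are equivalent to a single Carnot engine between T_H and T_C, so η_total = 1 − T_C/T_H = 1 − 286.15/614.00 = 0.5340.
W_total = η_total · Q_H = 0.5340 × 150 = 80.09 kJ.

W_total ≈ 80.09 kJ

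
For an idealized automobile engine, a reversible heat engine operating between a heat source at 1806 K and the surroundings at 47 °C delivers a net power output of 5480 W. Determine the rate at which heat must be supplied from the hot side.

Q̇_H ≈ 6660 W

T_C = 47 °C → 47 + 273.15 = 320.15 K.
η_rev = 1 − T_C/T_H = 1 − 320.15/1806.00 = 0.8227.
Q_H = W/η = 5480/0.8227 = 6660 W.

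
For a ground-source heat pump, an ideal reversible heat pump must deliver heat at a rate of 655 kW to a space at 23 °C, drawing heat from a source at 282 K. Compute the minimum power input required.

T_H = 23 °C → 23 + 273.15 = 296.15 K.
Reversible heating COP: COP_HP = T_H/(T_H − T_C) = 296.15/14.15 = 20.9293.
W = Q_H/COP_HP = 655/20.9293 = 31.3 kW.

Ẇ_in ≈ 31.3 kW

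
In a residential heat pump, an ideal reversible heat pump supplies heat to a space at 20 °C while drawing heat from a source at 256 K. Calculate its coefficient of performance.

COP_HP ≈ 7.891

T_H = 20 °C → 20 + 273.15 = 293.15 K.
The Carnot heat-pump COP is COP_HP = T_H/(T_H − T_C) = 293.15/(293.15 − 256.00) = 7.891.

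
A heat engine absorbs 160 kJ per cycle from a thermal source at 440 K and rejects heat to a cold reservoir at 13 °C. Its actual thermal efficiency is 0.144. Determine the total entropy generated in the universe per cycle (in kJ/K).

ΔS_univ ≈ 0.115 kJ/K

T_C = 13 °C → 13 + 273.15 = 286.15 K.
W = η·Q_H = 0.144 × 160 = 23.04 kJ, so Q_C = Q_H − W = 137.0 kJ.
Reservoir entropy changes: ΔS_H = −Q_H/T_H = −160/440.00 = -0.3636 kJ/K and ΔS_C = +Q_C/T_C = 137.0/286.15 = 0.4786 kJ/K.
ΔS_univ = −Q_H/T_H + Q_C/T_C = 0.115 kJ/K (> 0, since η = 0.144 < η_Carnot = 0.350).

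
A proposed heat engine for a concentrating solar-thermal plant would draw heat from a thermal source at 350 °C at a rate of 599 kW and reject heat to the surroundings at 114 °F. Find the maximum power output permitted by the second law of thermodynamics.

Ẇ_max ≈ 293 kW

T_H = 350 °C → 350 + 273.15 = 623.15 K.
T_C = 114 °F → (114 − 32) × 5/9 = 45.56 °C = 318.71 K.
The upper bound on efficiency is η_max = 1 − T_C/T_H = 1 − 318.71/623.15 = 0.4886.
W_max = η_max · Q_H = 0.4886 × 599 = 293 kW.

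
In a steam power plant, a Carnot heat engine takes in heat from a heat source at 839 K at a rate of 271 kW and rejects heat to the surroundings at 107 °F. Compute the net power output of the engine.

Ẇ ≈ 169.3 kW

T_C = 107 °F → (107 − 32) × 5/9 = 41.67 °C = 314.82 K.
η_rev = 1 − T_C/T_H = 1 − 314.82/839.00 = 0.6248.
W = η·Q_H = 0.6248 × 271 = 169.3 kW.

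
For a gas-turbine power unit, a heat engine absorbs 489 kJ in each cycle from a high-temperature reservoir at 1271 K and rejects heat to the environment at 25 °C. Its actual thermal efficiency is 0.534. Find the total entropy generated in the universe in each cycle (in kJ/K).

ΔS_univ ≈ 0.380 kJ/K

T_C = 25 °C → 25 + 273.15 = 298.15 K.
W = η·Q_H = 0.534 × 489 = 261.1 kJ, so Q_C = Q_H − W = 227.9 kJ.
Reservoir entropy changes: ΔS_H = −Q_H/T_H = −489/1271.00 = -0.3847 kJ/K and ΔS_C = +Q_C/T_C = 227.9/298.15 = 0.7643 kJ/K.
ΔS_univ = −Q_H/T_H + Q_C/T_C = 0.380 kJ/K (> 0, since η = 0.534 < η_Carnot = 0.765).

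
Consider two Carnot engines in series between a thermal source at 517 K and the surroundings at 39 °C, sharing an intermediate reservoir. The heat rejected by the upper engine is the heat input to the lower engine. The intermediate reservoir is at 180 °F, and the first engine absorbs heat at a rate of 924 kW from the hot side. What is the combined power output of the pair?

T_C = 39 °C → 39 + 273.15 = 312.15 K.
Two reversible stages in series are equivalent to a single Carnot engine between T_H and T_C, so η_total = 1 − T_C/T_H = 1 − 312.15/517.00 = 0.3962.
W_total = η_total · Q_H = 0.3962 × 924 = 366 kW.

Ẇ_total ≈ 366 kW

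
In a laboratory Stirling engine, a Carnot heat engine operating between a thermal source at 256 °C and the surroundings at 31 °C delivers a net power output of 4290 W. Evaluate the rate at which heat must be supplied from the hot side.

T_H = 256 °C → 256 + 273.15 = 529.15 K.
T_C = 31 °C → 31 + 273.15 = 304.15 K.
Since the cycle is reversible, η = 1 − T_C/T_H = 1 − 304.15/529.15 = 0.4252.
Q_H = W/η = 4290/0.4252 = 10100 W.

Q̇_H ≈ 10100 W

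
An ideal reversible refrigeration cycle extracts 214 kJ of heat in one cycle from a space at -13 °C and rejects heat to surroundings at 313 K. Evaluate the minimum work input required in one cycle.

W_in ≈ 43.47 kJ

T_C = -13 °C → -13 + 273.15 = 260.15 K.
For a reversible refrigerator, COP_R = T_C/(T_H − T_C) = 260.15/52.85 = 4.9224.
W = Q_C/COP_R = 214/4.9224 = 43.47 kJ.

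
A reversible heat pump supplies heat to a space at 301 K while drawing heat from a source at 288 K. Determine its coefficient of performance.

COP_HP ≈ 23.2

For a reversible heat pump, COP_HP = T_H/(T_H − T_C) = 301.00/(301.00 − 288.00) = 23.2.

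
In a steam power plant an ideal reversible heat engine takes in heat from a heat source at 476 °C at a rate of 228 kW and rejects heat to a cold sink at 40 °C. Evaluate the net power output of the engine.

T_H = 476 °C → 476 + 273.15 = 749.15 K.
T_C = 40 °C → 40 + 273.15 = 313.15 K.
Carnot efficiency: η = 1 − T_C/T_H = 1 − 313.15/749.15 = 0.5820.
W = η·Q_H = 0.5820 × 228 = 133 kW.

Ẇ ≈ 133 kW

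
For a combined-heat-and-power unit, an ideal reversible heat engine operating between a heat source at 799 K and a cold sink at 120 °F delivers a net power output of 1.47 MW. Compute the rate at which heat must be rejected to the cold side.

T_C = 120 °F → (120 − 32) × 5/9 = 48.89 °C = 322.04 K.
η_rev = 1 − T_C/T_H = 1 − 322.04/799.00 = 0.5969.
Since Q_C/Q_H = T_C/T_H and Q_H = W/η, Q_C = W·T_C/(T_H − T_C) = 1.47 × 322.04/476.96 = 0.993 MW.

Q̇_C ≈ 0.993 MW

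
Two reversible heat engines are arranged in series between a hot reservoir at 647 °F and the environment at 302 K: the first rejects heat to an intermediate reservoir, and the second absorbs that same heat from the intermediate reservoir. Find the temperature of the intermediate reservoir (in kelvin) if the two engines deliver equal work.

T_m ≈ 458 K

T_H = 647 °F → (647 − 32) × 5/9 = 341.67 °C = 614.82 K.
For reversible stages Q_m = Q_H·(T_m/T_H). Setting W₁ = Q_H(1 − T_m/T_H) equal to W₂ = Q_m(1 − T_C/T_m) = Q_H·(T_m − T_C)/T_H gives T_H − T_m = T_m − T_C, so T_m = (T_H + T_C)/2 = (614.82 + 302.00)/2 = 458 K.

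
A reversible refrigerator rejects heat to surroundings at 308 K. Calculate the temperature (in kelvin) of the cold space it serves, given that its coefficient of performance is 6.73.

COP_R = T_C/(T_H − T_C) ⇒ T_C = T_H·COP_R/(1 + COP_R) = 308.00 × 6.73/(1 + 6.73) = 268 K.

T_C ≈ 268 K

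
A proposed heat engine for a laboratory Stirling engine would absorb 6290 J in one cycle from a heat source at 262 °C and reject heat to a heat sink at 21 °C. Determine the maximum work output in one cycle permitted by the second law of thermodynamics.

T_H = 262 °C → 262 + 273.15 = 535.15 K.
T_C = 21 °C → 21 + 273.15 = 294.15 K.
No engine can exceed the Carnot limit: η_max = 1 − T_C/T_H = 1 − 294.15/535.15 = 0.4503.
W_max = η_max · Q_H = 0.4503 × 6290 = 2830 J.

W_max ≈ 2830 J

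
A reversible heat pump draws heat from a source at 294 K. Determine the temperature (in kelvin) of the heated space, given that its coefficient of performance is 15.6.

T_H ≈ 314 K

COP_HP = T_H/(T_H − T_C) ⇒ T_H = T_C·COP_HP/(COP_HP − 1) = 294.00 × 15.6/(15.6 − 1) = 314 K.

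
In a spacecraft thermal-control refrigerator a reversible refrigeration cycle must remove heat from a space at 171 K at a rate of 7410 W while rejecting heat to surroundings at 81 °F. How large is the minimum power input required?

T_H = 81 °F → (81 − 32) × 5/9 = 27.22 °C = 300.37 K.
COP_R = T_C/(T_H − T_C) = 171.00/129.37 = 1.3218.
W = Q_C/COP_R = 7410/1.3218 = 5610 W.

Ẇ_in ≈ 5610 W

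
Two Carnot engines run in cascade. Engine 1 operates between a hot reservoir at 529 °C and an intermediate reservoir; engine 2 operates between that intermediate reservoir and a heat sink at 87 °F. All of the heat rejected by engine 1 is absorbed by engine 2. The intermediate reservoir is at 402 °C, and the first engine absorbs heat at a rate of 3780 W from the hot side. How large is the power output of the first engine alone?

Ẇ₁ ≈ 598 W

T_H = 529 °C → 529 + 273.15 = 802.15 K.
T_C = 87 °F → (87 − 32) × 5/9 = 30.56 °C = 303.71 K.
T_m = 402 °C → 402 + 273.15 = 675.15 K.
First-stage efficiency η₁ = 1 − T_m/T_H = 1 − 675.15/802.15 = 0.1583.
W₁ = η₁·Q_H = 0.1583 × 3780 = 598 W.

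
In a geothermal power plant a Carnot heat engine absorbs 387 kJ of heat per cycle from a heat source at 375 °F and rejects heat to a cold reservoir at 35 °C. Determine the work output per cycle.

W ≈ 130 kJ

T_H = 375 °F → (375 − 32) × 5/9 = 190.56 °C = 463.71 K.
T_C = 35 °C → 35 + 273.15 = 308.15 K.
Since the cycle is reversible, η = 1 − T_C/T_H = 1 − 308.15/463.71 = 0.3355.
W = η·Q_H = 0.3355 × 387 = 130 kJ.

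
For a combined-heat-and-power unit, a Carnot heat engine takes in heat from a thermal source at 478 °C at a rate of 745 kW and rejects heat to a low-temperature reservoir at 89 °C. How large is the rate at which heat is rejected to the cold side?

Q̇_C ≈ 359.2 kW

T_H = 478 °C → 478 + 273.15 = 751.15 K.
T_C = 89 °C → 89 + 273.15 = 362.15 K.
η_rev = 1 − T_C/T_H = 1 − 362.15/751.15 = 0.5179.
For a reversible cycle Q_C/Q_H = T_C/T_H, so Q_C = 745 × 362.15/751.15 = 359.2 kW.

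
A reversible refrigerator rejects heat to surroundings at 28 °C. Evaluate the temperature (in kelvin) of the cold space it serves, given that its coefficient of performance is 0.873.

T_C ≈ 140 K

T_H = 28 °C → 28 + 273.15 = 301.15 K.
COP_R = T_C/(T_H − T_C) ⇒ T_C = T_H·COP_R/(1 + COP_R) = 301.15 × 0.873/(1 + 0.873) = 140 K.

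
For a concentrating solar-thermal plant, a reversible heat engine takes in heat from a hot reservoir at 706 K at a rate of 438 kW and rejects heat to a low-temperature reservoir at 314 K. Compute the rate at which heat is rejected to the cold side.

Carnot efficiency: η = 1 − T_C/T_H = 1 − 314.00/706.00 = 0.5552.
For a reversible cycle Q_C/Q_H = T_C/T_H, so Q_C = 438 × 314.00/706.00 = 195 kW.

Q̇_C ≈ 195 kW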